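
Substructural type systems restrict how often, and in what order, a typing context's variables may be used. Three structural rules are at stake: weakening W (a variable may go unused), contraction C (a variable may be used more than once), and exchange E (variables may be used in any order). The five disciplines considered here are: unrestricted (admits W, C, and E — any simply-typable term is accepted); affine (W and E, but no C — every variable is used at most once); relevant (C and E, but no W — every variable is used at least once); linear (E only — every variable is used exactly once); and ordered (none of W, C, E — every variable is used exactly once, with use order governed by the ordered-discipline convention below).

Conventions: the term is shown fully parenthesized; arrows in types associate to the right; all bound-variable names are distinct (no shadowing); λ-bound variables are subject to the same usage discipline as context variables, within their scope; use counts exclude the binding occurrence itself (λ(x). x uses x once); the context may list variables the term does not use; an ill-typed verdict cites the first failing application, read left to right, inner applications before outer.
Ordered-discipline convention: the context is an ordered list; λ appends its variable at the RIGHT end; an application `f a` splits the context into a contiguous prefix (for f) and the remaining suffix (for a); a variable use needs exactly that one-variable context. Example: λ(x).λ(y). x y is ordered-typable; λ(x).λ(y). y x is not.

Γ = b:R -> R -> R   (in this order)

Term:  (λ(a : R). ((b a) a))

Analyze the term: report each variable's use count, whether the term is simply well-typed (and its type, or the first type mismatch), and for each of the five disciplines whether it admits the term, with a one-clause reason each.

variable uses: b: 1, a [bound]: 2
use order (left to right): b, a, a
typing: well-typed — term : R -> R
ordered ✗ (needs contraction — a ×2)
linear ✗ (needs contraction — a ×2)
affine ✗ (needs contraction — a ×2)
relevant ✓ (none of b, a goes unused)
unrestricted ✓ (well-typed at R -> R; no restrictions here)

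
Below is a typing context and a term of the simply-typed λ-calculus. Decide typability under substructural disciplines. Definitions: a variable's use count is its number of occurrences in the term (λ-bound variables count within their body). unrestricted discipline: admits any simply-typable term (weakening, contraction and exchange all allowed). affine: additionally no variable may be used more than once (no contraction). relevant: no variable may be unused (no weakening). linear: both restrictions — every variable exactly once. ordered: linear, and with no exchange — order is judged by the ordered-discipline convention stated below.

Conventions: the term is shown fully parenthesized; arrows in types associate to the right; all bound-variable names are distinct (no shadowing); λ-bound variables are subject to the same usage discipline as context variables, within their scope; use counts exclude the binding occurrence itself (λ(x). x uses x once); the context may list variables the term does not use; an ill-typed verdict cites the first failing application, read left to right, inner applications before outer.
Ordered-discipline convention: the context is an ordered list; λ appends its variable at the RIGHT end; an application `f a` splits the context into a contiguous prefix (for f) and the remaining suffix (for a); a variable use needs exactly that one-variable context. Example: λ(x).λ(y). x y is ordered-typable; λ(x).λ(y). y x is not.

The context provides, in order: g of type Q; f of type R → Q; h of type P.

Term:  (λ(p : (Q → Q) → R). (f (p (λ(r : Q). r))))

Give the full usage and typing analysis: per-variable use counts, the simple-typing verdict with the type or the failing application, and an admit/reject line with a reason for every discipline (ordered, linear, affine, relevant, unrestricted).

counts: g: 0; f: 1; h: 0; p (bound): 1; r (bound): 1
left-to-right use order: f, p, r
typing: well-typed at ((Q → Q) → R) → Q
ordered: ✗, unused: g, h — weakening required
linear: ✗, unused: g, h — weakening required
affine: ✓, no duplicate uses among g, f, h, p, r
relevant: ✗, unused: g, h — weakening required
unrestricted: ✓, typability at ((Q → Q) → R) → Q is all that's needed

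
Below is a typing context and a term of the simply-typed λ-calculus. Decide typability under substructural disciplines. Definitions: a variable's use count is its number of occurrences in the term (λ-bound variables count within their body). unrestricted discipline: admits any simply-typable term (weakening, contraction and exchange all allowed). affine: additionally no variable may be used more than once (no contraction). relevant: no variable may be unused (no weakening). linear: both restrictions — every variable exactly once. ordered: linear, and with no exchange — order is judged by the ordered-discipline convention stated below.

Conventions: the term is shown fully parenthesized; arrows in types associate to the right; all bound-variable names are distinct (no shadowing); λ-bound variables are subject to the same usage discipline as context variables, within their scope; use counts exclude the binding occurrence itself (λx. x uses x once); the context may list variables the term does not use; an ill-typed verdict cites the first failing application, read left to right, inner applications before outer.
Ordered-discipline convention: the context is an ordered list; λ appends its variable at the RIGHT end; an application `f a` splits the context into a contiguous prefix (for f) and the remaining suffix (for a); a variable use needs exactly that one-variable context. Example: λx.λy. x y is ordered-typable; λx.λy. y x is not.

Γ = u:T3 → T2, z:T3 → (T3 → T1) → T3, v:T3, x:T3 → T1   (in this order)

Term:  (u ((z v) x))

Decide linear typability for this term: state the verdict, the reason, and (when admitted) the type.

yes — u, z, v, x: one use apiece; term : T2
variable uses: u: 1×, z: 1×, v: 1×, x: 1×
use order (left to right): u, z, v, x
typing: well-typed at T2
all disciplines: ordered ✓ | linear ✓ | affine ✓ | relevant ✓ | unrestricted ✓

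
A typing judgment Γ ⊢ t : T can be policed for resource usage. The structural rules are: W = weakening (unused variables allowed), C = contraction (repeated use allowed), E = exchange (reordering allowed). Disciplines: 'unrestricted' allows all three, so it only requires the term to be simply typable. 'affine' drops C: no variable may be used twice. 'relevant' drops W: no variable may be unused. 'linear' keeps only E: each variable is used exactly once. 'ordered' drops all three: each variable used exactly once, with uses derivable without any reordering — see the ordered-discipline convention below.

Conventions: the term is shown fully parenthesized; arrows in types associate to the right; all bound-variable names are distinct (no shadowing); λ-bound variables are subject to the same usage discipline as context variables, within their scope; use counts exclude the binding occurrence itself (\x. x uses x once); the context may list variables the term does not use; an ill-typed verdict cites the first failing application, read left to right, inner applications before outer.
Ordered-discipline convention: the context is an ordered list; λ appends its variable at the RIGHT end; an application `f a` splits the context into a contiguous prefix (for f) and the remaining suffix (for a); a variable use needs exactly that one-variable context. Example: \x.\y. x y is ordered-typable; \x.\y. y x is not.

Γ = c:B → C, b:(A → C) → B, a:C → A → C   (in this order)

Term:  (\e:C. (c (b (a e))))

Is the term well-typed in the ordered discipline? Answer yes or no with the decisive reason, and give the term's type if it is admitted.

yes — c, b, a, e: once each, no exchange needed; term : C → C
usage: c: 1, b: 1, a: 1, e (bound): 1
use order (left to right): c, b, a, e
typing: well-typed — term : C → C
across the five disciplines: ordered ✓, linear ✓, affine ✓, relevant ✓, unrestricted ✓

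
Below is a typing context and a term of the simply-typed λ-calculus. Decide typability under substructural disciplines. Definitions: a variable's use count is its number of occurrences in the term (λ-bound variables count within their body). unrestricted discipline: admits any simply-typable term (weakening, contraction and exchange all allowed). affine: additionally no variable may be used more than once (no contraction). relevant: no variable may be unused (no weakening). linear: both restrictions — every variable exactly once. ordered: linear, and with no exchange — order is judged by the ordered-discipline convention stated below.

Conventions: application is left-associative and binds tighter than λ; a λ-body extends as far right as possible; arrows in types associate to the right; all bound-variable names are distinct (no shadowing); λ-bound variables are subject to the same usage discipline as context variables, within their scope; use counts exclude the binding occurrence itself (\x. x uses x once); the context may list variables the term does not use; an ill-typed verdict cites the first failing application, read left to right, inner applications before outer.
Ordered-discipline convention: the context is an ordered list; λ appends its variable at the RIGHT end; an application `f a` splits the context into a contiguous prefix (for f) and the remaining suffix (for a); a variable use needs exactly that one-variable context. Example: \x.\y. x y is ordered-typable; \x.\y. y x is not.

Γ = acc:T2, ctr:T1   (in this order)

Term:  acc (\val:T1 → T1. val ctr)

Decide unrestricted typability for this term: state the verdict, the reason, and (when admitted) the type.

no — the type mismatch rejects it
use counts: acc ×1; ctr ×1; val [bound] ×1
use order (left to right): acc, val, ctr
typing: ill-typed: can't apply a value of type T2
all disciplines: ordered ✗ · linear ✗ · affine ✗ · relevant ✗ · unrestricted ✗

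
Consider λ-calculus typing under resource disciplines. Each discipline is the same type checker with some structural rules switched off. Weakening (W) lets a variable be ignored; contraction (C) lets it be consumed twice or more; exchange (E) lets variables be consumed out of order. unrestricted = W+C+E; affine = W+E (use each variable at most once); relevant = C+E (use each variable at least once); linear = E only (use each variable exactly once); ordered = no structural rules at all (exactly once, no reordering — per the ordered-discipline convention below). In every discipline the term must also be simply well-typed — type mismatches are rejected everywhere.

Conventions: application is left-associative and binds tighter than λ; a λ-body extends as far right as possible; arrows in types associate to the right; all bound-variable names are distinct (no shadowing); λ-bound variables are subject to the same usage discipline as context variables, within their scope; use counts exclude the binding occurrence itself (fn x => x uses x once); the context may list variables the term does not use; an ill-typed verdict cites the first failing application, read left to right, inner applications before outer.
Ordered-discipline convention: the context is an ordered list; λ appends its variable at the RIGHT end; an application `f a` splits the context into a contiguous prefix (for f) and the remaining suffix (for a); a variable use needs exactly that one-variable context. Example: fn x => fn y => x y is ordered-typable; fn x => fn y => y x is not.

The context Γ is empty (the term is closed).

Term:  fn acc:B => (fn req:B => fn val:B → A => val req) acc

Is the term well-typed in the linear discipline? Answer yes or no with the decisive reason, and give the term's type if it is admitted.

yes — each of acc, req, val used exactly once; term : B → (B → A) → A
counts: acc [bound]: 1; req [bound]: 1; val [bound]: 1
use order (left to right): val, req, acc
typing: the term checks, with type B → (B → A) → A
per-discipline verdicts: ordered ✗; linear ✓; affine ✓; relevant ✓; unrestricted ✓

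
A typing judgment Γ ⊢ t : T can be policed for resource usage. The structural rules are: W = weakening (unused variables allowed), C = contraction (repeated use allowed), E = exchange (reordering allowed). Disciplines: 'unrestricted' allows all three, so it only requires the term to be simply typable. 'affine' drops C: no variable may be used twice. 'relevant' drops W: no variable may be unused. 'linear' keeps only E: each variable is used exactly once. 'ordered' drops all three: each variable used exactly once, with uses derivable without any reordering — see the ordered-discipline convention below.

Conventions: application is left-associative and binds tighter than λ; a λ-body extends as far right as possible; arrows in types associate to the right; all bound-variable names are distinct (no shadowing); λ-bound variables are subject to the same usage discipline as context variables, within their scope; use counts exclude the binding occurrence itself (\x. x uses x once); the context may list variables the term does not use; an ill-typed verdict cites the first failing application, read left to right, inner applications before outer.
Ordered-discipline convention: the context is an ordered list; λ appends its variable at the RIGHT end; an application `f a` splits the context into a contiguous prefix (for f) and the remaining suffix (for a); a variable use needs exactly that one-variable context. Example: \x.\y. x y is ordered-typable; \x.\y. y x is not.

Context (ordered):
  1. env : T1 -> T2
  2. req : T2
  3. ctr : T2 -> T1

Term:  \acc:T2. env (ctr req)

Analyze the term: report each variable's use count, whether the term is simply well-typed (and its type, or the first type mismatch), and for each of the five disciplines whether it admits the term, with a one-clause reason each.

use counts: env: 1×, req: 1×, ctr: 1×, acc (bound): 0×
left-to-right use order: env, ctr, req
typing: well-typed at T2 -> T2
ordered: ✗ — needs weakening: acc unused
linear: ✗ — needs weakening: acc unused
affine: ✓ — env, req, ctr, acc: no repeats, contraction unneeded
relevant: ✗ — needs weakening: acc unused
unrestricted: ✓ — well-typed at T2 -> T2; no restrictions here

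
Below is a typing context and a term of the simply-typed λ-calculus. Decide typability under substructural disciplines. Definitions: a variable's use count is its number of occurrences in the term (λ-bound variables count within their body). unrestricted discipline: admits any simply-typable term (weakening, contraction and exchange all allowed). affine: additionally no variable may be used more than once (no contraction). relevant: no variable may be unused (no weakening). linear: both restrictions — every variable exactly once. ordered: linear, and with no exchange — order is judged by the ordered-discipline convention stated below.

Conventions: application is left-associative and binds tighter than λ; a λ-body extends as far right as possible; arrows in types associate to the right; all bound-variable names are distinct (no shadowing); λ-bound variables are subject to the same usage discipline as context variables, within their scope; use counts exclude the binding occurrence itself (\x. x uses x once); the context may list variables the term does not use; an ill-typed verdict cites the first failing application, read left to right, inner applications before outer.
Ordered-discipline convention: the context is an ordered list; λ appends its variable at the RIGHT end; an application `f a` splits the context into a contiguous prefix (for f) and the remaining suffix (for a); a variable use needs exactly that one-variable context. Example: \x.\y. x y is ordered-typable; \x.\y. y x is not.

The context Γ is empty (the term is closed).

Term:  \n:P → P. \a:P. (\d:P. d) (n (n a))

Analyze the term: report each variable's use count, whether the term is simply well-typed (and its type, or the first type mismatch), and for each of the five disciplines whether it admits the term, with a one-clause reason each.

use counts: n (bound) ×2; a (bound) ×1; d (bound) ×1
uses in reading order: d, n, n, a
typing: well-typed at (P → P) → P → P
ordered: ✗ — n ×2 used more than once (contraction)
linear: ✗ — n ×2 used more than once (contraction)
affine: ✗ — n ×2 used more than once (contraction)
relevant: ✓ — none of n, a, d goes unused
unrestricted: ✓ — well-typed at (P → P) → P → P; no restrictions here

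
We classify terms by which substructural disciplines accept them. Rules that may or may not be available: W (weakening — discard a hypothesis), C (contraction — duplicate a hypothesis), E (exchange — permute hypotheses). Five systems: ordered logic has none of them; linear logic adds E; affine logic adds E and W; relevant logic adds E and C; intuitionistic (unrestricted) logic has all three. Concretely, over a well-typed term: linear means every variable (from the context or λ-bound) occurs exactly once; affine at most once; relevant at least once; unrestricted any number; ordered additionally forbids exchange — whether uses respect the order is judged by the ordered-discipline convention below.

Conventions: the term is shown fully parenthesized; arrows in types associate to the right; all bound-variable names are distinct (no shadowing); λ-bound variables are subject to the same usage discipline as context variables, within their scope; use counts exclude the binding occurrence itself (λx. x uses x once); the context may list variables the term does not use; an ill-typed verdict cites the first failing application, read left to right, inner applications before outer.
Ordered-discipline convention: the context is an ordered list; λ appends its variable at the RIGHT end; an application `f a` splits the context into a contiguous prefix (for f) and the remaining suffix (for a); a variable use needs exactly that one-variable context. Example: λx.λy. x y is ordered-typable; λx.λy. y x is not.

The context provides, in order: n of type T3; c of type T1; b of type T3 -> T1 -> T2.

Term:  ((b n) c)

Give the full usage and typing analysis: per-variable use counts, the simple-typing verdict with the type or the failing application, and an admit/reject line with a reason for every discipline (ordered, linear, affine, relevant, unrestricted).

counts: n=1; c=1; b=1
left-to-right use order: b, n, c
typing: well-typed at T2
ordered: ✗ — no ordered split (uses run b, n, c)
linear: ✓ — each of n, c, b used exactly once
affine: ✓ — n, c, b: no repeats, contraction unneeded
relevant: ✓ — at least one use each (n, c, b)
unrestricted: ✓ — type-checks (T2) and nothing is barred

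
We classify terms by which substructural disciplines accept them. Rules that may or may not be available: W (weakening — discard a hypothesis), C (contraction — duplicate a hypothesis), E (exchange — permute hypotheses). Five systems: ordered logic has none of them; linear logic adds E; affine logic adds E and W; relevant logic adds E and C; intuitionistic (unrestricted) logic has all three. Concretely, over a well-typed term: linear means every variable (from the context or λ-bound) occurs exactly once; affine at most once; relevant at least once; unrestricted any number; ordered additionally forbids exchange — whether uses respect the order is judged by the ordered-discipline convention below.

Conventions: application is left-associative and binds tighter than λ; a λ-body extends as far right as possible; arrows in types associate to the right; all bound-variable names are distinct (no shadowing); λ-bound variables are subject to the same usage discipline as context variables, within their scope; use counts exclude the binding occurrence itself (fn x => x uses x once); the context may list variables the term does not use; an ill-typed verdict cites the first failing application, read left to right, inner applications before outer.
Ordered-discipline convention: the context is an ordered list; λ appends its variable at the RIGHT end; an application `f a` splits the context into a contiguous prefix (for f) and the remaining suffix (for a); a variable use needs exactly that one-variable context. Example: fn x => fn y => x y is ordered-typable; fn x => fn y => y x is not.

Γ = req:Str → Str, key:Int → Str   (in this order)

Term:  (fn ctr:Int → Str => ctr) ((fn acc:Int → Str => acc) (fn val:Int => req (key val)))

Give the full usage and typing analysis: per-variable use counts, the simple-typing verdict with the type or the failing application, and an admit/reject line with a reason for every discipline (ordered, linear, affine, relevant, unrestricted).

use counts: req=1; key=1; ctr (λ-bound)=1; acc (λ-bound)=1; val (λ-bound)=1
use order (left to right): ctr, acc, req, key, val
typing: the term checks, with type Int → Str
ordered: ✓ — one use each (req, key, ctr, acc, val); ordered split holds
linear: ✓ — single use per variable (req, key, ctr, acc, val)
affine: ✓ — none of req, key, ctr, acc, val used more than once
relevant: ✓ — req, key, ctr, acc, val: all used, weakening unneeded
unrestricted: ✓ — well-typed at Int → Str; no restrictions here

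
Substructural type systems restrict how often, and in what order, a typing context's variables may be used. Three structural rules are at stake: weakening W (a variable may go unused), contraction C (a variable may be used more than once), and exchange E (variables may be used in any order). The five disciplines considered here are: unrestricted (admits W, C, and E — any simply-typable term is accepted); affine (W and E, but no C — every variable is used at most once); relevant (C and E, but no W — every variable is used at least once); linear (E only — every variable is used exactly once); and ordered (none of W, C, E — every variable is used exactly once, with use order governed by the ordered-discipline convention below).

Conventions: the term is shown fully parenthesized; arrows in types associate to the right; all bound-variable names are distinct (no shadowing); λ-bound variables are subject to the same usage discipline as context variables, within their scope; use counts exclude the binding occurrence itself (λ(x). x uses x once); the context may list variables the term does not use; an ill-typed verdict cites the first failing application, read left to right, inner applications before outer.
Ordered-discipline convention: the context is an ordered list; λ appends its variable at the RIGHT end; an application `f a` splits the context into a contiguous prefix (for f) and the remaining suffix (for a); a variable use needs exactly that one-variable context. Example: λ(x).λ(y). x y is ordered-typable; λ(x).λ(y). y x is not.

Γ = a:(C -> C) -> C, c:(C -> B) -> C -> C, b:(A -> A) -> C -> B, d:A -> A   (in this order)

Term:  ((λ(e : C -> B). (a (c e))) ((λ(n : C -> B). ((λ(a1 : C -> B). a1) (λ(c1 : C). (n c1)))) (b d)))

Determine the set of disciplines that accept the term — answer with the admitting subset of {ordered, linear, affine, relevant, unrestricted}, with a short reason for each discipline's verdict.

admitted in: ordered, linear, affine, relevant, unrestricted
counts: a: 1×; c: 1×; b: 1×; d: 1×; e [bound]: 1×; n [bound]: 1×; a1 [bound]: 1×; c1 [bound]: 1×
order of uses: a, c, e, a1, n, c1, b, d
typing: the term checks, with type C
ordered: ✓, a, c, b, d, e, n, a1, c1 once each; derivable with no W/C/E
linear: ✓, a, c, b, d, e, n, a1, c1: one use apiece
affine: ✓, no duplicate uses among a, c, b, d, e, n, a1, c1
relevant: ✓, a, c, b, d, e, n, a1, c1: all used, weakening unneeded
unrestricted: ✓, type-checks (C) and nothing is barred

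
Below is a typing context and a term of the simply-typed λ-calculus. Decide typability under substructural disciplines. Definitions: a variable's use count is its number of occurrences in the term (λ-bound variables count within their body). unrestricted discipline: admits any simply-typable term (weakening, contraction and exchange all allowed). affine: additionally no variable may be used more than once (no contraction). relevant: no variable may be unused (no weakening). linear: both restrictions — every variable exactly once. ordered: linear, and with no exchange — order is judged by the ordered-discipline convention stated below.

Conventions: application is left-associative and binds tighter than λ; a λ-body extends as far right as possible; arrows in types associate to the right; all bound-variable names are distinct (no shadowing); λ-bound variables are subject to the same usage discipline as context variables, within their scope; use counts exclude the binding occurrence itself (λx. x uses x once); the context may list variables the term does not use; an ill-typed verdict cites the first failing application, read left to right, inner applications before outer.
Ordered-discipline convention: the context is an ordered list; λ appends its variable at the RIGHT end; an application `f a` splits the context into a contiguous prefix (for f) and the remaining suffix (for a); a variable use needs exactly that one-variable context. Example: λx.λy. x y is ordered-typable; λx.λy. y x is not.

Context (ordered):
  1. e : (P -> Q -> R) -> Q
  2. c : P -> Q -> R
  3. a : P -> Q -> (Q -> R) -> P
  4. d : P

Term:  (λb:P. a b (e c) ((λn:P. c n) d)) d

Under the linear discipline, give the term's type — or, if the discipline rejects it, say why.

not well-typed under linear — c ×2, d ×2 used more than once (contraction)
usage: e: 1, c: 2, a: 1, d: 2, b (λ-bound): 1, n (λ-bound): 1
order of uses: a, b, e, c, c, n, d, d
typing: the term checks, with type P
all disciplines: ordered ✗ | linear ✗ | affine ✗ | relevant ✓ | unrestricted ✓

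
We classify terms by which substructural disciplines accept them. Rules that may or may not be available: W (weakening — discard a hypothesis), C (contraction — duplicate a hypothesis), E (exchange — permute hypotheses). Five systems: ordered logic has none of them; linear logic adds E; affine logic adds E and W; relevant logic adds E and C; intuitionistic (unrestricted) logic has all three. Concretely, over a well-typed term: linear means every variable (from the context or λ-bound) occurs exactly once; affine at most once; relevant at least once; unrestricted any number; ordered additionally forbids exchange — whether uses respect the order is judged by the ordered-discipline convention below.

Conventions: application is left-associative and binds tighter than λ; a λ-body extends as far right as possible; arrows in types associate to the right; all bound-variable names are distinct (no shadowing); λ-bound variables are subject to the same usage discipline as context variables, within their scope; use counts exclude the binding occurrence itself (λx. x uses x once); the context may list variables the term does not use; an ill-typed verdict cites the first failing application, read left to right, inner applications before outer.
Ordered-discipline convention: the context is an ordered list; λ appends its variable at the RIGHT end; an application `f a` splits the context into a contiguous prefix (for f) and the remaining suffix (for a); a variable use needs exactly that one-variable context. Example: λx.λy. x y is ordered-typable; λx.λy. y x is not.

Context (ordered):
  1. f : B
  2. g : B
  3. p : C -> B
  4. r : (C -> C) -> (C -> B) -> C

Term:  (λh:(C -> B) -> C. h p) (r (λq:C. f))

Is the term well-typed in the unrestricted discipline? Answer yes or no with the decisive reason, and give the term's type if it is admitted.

no — fails simple typing
counts: f=1; g=0; p=1; r=1; h (bound)=1; q (bound)=0
uses in reading order: h, p, r, f
typing: ill-typed: argument of type C -> B where C -> C is required
summary: ordered ✗ · linear ✗ · affine ✗ · relevant ✗ · unrestricted ✗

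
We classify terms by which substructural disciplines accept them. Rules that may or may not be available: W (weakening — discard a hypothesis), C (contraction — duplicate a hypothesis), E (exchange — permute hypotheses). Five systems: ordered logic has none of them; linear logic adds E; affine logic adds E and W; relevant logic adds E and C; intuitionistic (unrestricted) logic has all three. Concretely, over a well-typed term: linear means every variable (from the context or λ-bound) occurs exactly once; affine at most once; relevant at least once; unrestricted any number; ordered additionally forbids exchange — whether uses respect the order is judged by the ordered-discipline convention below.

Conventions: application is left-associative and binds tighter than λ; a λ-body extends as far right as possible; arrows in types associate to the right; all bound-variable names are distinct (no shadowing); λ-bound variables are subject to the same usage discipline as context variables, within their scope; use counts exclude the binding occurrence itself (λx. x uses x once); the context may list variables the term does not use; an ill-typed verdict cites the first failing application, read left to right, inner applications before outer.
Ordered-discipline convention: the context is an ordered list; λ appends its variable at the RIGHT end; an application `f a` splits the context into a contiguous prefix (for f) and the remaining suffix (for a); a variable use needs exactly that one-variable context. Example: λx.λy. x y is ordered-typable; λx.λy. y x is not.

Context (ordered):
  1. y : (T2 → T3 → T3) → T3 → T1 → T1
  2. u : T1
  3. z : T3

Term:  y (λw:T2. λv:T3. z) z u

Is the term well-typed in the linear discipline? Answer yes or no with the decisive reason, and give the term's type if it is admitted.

no — needs contraction — z ×2; w, v left unused
variable uses: y: 1×, u: 1×, z: 2×, w (λ-bound): 0×, v (λ-bound): 0×
use order (left to right): y, z, z, u
typing: well-typed — term : T1
summary: ordered ✗ · linear ✗ · affine ✗ · relevant ✗ · unrestricted ✓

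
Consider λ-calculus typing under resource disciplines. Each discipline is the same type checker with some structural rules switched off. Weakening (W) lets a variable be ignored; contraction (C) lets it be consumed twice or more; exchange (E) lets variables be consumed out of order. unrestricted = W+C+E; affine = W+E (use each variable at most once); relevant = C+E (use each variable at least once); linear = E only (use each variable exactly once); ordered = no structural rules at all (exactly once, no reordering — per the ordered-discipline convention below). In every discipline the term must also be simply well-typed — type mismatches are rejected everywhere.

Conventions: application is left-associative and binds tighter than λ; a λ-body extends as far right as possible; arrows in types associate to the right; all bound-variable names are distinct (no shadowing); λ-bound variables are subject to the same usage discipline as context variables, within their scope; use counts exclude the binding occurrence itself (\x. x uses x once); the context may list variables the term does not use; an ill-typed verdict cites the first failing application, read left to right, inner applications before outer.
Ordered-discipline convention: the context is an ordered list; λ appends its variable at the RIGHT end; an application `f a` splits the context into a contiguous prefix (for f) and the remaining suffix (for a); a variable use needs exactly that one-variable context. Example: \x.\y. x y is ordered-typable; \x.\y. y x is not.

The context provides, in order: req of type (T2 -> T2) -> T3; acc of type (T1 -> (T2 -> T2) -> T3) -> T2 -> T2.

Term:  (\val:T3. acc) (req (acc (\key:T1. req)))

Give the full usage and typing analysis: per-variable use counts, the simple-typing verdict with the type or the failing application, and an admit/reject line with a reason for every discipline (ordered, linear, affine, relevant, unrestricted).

usage: req: 2×; acc: 2×; val (bound): 0×; key (bound): 0×
order of uses: acc, req, acc, req
typing: well-typed — term : (T1 -> (T2 -> T2) -> T3) -> T2 -> T2
ordered: ✗ — repeated use of req ×2, acc ×2; val, key never used (weakening)
linear: ✗ — repeated use of req ×2, acc ×2; val, key never used (weakening)
affine: ✗ — repeated use of req ×2, acc ×2
relevant: ✗ — val, key never used (weakening)
unrestricted: ✓ — simply typable at (T1 -> (T2 -> T2) -> T3) -> T2 -> T2; W, C, E all held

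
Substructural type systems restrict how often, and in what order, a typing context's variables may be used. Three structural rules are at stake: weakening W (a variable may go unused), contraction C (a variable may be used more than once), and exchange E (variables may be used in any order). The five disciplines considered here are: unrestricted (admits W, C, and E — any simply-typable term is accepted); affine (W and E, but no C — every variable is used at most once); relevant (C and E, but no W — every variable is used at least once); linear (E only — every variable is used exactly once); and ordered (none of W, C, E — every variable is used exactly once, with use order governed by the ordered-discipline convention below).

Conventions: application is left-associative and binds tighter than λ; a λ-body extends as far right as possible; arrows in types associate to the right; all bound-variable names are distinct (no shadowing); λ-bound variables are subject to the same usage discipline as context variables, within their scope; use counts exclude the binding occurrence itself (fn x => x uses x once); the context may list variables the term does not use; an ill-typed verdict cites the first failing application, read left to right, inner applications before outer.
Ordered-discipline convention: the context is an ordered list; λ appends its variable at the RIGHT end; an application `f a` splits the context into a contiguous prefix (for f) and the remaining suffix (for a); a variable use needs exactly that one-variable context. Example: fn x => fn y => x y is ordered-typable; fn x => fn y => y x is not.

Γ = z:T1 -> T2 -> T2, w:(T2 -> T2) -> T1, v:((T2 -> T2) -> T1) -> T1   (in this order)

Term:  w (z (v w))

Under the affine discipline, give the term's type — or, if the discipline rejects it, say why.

not well-typed under affine — repeated use of w ×2
counts: z: 1×, w: 2×, v: 1×
uses in reading order: w, z, v, w
typing: the term checks, with type T1
all disciplines: ordered ✗; linear ✗; affine ✗; relevant ✓; unrestricted ✓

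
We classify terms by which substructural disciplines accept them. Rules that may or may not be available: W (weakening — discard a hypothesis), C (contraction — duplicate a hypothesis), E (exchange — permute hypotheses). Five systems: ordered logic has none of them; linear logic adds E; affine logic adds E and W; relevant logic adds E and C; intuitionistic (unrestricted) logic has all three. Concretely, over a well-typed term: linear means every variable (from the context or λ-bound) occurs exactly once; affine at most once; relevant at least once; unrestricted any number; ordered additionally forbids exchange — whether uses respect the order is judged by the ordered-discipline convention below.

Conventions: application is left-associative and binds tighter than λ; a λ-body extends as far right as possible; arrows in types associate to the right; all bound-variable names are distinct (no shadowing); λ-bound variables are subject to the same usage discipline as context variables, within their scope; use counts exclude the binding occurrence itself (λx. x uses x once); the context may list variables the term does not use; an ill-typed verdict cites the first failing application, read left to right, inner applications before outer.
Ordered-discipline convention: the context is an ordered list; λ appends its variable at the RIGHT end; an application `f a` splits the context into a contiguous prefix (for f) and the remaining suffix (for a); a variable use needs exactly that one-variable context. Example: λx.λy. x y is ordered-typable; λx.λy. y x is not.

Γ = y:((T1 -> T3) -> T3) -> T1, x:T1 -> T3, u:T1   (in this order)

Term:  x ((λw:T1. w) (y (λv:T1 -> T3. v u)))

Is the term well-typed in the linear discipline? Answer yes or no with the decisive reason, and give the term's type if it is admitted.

yes — each of y, x, u, w, v used exactly once; term : T3
usage: y ×1, x ×1, u ×1, w [bound] ×1, v [bound] ×1
uses in reading order: x, w, y, v, u
typing: well-typed at T3
per-discipline verdicts: ordered ✗; linear ✓; affine ✓; relevant ✓; unrestricted ✓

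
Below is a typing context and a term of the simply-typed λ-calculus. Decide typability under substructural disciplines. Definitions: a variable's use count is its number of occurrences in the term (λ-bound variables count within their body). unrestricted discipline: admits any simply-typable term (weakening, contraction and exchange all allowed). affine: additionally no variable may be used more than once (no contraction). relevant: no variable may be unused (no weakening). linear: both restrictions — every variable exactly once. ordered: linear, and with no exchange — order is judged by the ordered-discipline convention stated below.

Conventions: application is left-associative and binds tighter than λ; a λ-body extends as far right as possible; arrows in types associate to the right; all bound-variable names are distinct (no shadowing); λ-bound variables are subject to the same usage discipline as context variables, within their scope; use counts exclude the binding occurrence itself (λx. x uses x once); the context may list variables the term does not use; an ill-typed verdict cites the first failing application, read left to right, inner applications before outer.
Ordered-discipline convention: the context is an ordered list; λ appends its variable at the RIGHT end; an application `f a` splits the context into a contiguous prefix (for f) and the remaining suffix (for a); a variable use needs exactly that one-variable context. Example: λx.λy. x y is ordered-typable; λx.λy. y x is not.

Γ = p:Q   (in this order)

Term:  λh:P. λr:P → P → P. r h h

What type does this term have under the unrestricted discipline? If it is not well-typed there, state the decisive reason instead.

term : P → (P → P → P) → P
counts: p: 0, h (bound): 2, r (bound): 1
left-to-right use order: r, h, h
typing: ✓ — P → (P → P → P) → P
across the five disciplines: ordered ✗; linear ✗; affine ✗; relevant ✗; unrestricted ✓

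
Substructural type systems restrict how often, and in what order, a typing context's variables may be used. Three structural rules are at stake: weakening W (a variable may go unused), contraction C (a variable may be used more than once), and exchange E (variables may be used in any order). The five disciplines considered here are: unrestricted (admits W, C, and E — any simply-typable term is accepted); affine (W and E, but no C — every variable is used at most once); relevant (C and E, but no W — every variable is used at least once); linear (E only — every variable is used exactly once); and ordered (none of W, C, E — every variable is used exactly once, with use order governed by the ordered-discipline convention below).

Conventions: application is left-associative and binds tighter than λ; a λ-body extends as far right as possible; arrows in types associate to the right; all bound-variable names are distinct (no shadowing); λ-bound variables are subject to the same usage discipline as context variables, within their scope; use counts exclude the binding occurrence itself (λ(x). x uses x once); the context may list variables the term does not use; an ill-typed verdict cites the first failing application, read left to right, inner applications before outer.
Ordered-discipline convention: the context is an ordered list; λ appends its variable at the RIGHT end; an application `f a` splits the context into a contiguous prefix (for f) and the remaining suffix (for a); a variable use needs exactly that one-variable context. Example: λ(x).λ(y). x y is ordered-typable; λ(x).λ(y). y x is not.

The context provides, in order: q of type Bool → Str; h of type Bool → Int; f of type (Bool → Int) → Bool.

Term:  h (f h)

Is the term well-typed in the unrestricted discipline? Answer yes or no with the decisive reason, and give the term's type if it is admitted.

yes — typability at Int is all that's needed; term : Int
use counts: q: 0, h: 2, f: 1
order of uses: h, f, h
typing: well-typed at Int
all disciplines: ordered ✗, linear ✗, affine ✗, relevant ✗, unrestricted ✓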